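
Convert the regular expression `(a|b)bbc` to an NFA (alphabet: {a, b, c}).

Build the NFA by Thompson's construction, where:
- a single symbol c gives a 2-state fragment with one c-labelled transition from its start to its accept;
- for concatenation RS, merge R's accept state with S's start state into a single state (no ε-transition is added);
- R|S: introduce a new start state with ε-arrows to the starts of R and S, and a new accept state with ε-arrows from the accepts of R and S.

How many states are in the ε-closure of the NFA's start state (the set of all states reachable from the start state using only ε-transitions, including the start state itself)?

3

Compute the ε-closure size of each fragment's start state recursively; a symbol fragment's start has no outgoing ε-edge, so its closure is just itself (size 1).
  a|b : |ε-closure| = 1 + 1 + 1 = 3 (the new accept is not ε-reachable since no branch accepts ε)
  (a|b)bbc : |ε-closure| equals the left operand's closure size = 3 (its accept is not ε-reachable, so the closure stops there)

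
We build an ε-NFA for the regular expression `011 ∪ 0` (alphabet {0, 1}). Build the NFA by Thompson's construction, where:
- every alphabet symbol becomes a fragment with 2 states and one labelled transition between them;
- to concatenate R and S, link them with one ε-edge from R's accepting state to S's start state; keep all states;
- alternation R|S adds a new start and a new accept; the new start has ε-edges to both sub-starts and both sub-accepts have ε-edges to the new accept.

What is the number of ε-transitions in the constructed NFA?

Per subexpression:
Each of the 4 symbol leaves contributes 0 ε-transitions.
  011 = 2 ε-transitions
  011 ∪ 0 = 6 ε-transitions

6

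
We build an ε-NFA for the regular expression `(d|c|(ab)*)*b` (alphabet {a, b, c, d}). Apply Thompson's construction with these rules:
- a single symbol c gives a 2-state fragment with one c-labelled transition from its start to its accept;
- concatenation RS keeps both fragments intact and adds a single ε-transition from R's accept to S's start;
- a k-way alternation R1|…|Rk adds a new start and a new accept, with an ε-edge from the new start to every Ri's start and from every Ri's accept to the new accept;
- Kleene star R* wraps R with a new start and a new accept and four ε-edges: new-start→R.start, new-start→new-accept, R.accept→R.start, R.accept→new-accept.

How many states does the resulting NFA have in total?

16

Per subexpression:
Each of the 5 symbol leaves contributes a 2-state fragment.
  ab → 4 states
  (ab)* → 6 states
  d|c|(ab)* → 12 states
  (d|c|(ab)*)* → 14 states
  (d|c|(ab)*)*b → 16 states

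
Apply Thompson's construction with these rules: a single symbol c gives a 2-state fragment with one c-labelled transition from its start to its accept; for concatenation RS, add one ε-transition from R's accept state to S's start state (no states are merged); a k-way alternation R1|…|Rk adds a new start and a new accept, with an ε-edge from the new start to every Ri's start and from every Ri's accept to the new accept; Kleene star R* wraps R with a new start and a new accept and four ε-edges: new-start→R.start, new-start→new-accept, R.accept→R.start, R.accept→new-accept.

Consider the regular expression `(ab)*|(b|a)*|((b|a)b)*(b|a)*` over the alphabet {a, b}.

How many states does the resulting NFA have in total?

34

By structural recursion:
Each of the 9 symbol leaves contributes a 2-state fragment.
  ab : 4 states
  (ab)* : 6 states
  b|a : 6 states
  (b|a)* : 8 states
  b|a : 6 states
  (b|a)b : 8 states
  ((b|a)b)* : 10 states
  b|a : 6 states
  (b|a)* : 8 states
  ((b|a)b)*(b|a)* : 18 states
  (ab)*|(b|a)*|((b|a)b)*(b|a)* : 34 states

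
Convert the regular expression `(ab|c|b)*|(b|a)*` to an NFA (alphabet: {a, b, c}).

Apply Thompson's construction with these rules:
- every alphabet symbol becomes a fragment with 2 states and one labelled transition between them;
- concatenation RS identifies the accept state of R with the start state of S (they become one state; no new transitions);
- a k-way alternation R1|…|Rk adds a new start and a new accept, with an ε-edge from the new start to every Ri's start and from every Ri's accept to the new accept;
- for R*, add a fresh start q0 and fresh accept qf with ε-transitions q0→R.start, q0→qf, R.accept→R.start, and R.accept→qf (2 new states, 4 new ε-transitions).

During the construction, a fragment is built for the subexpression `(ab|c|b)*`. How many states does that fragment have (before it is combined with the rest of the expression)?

11

Fragment for `(ab|c|b)*`:
Each of the 4 symbol leaves contributes a 2-state fragment.
  ab — 3 states
  ab|c|b — 9 states
  (ab|c|b)* — 11 states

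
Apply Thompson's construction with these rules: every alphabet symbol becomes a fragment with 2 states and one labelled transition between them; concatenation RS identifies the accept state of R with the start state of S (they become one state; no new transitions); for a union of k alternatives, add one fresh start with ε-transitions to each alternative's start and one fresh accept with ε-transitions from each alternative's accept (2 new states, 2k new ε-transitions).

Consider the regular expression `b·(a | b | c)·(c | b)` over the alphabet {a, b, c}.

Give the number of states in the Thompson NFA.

By structural recursion:
Each of the 6 symbol leaves contributes a 2-state fragment.
  a | b | c : 8 states
  c | b : 6 states
  b·(a | b | c)·(c | b) : 14 states

14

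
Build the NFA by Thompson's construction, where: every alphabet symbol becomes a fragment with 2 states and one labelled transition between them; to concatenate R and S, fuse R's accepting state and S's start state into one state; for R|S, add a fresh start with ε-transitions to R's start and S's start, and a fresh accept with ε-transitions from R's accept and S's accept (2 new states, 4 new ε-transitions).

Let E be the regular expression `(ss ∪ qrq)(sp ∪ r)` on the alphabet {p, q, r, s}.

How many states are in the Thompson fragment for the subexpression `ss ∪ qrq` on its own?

9

Fragment for `ss ∪ qrq`:
Each of the 5 symbol leaves contributes a 2-state fragment.
  ss — 3 states
  qrq — 4 states
  ss ∪ qrq — 9 states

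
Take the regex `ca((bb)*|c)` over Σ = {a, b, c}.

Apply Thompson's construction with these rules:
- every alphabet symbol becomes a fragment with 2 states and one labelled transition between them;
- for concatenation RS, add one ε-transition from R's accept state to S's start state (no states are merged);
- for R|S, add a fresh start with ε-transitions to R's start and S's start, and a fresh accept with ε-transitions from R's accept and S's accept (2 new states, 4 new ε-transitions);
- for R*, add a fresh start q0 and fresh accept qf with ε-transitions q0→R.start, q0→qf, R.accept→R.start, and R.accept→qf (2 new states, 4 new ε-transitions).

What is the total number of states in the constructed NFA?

By structural recursion:
Each of the 5 symbol leaves contributes a 2-state fragment.
  bb → 4 states
  (bb)* → 6 states
  (bb)*|c → 10 states
  ca((bb)*|c) → 14 states

14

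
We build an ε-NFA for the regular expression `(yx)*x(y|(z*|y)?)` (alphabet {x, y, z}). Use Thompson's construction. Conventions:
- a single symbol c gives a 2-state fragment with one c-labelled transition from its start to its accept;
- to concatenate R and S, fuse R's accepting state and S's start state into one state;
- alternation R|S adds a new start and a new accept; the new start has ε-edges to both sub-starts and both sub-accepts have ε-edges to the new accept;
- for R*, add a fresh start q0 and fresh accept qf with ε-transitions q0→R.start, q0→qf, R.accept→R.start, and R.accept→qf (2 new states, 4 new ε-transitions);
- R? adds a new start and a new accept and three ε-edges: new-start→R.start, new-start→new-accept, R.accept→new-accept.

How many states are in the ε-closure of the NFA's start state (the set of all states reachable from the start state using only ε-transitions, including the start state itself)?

3

Compute the ε-closure size of each fragment's start state recursively; a symbol fragment's start has no outgoing ε-edge, so its closure is just itself (size 1).
  yx → same as the first factor's closure: |closure| = 1
  (yx)* → the star's fresh start ε-reaches both the body's start and the fresh accept: |closure| = 2 + 1 = 3
  z* → new start has ε-edges to the inner start and to the new accept, so |closure| = 2 + 1 = 3
  z*|y → |closure| = 1 (new start) + (3 + 1) + 1 (new accept, since some branch ε-reaches its own accept) = 6
  (z*|y)? → new start has ε-edges to the inner start and to the new accept, so |closure| = 2 + 6 = 8
  y|(z*|y)? → |closure| = 1 (new start) + (1 + 8) + 1 (new accept, since some branch ε-reaches its own accept) = 11
  (yx)*x(y|(z*|y)?) → |closure| = 3 + (1−1) = 3 (closure spills across the concat boundary because the left factor accepts ε)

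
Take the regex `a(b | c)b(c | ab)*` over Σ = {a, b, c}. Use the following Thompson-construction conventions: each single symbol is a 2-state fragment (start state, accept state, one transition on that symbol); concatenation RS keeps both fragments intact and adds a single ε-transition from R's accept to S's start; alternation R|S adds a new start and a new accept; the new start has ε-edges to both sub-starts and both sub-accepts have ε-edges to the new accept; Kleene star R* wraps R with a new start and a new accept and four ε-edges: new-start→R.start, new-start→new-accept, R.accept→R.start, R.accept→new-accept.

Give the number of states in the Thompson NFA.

By structural recursion:
Each of the 7 symbol leaves contributes a 2-state fragment.
  b | c → 6 states
  ab → 4 states
  c | ab → 8 states
  (c | ab)* → 10 states
  a(b | c)b(c | ab)* → 20 states

20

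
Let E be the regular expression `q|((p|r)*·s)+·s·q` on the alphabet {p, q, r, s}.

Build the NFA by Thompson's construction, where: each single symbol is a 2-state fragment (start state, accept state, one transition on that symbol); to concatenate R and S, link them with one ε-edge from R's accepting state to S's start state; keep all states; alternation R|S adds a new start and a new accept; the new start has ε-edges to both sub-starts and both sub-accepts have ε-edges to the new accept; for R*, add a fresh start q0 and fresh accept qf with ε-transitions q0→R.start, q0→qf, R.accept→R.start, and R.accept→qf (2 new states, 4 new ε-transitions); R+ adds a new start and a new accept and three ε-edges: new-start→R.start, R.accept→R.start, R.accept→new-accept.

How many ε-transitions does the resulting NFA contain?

Per subexpression:
Each of the 6 symbol leaves contributes 0 ε-transitions.
  p|r : 4 ε-transitions
  (p|r)* : 8 ε-transitions
  (p|r)*·s : 9 ε-transitions
  ((p|r)*·s)+ : 12 ε-transitions
  ((p|r)*·s)+·s·q : 14 ε-transitions
  q|((p|r)*·s)+·s·q : 18 ε-transitions

18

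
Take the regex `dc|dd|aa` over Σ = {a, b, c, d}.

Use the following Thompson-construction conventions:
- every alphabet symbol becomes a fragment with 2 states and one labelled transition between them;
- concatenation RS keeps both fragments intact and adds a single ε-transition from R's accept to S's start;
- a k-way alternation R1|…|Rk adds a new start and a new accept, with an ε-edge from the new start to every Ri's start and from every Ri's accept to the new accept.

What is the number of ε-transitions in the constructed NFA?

9

Recursing over subexpressions:
Each of the 6 symbol leaves contributes 0 ε-transitions.
  dc = 1 ε-transition
  dd = 1 ε-transition
  aa = 1 ε-transition
  dc|dd|aa = 9 ε-transitions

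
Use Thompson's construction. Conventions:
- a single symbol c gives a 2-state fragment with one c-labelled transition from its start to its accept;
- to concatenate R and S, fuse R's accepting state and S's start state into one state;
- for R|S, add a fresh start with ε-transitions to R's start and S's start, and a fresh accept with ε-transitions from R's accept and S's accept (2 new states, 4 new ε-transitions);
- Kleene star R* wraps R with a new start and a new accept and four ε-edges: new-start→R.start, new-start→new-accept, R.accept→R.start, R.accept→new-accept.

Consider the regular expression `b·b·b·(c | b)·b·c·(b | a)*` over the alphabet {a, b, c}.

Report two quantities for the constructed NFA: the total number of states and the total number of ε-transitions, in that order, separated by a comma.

18, 12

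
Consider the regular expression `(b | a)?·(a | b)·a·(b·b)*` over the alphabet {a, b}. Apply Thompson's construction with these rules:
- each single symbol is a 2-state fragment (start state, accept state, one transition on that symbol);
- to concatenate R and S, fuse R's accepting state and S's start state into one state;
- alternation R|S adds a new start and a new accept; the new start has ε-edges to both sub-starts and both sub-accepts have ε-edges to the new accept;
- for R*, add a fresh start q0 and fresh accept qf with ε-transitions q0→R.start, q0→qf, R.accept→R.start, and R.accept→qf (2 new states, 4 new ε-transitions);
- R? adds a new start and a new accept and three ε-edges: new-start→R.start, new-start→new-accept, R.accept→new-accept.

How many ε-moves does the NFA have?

Bottom-up over the parse tree:
Each of the 7 symbol leaves contributes 0 ε-transitions.
  b | a → 4 ε-transitions
  (b | a)? → 7 ε-transitions
  a | b → 4 ε-transitions
  b·b → 0 ε-transitions
  (b·b)* → 4 ε-transitions
  (b | a)?·(a | b)·a·(b·b)* → 15 ε-transitions

15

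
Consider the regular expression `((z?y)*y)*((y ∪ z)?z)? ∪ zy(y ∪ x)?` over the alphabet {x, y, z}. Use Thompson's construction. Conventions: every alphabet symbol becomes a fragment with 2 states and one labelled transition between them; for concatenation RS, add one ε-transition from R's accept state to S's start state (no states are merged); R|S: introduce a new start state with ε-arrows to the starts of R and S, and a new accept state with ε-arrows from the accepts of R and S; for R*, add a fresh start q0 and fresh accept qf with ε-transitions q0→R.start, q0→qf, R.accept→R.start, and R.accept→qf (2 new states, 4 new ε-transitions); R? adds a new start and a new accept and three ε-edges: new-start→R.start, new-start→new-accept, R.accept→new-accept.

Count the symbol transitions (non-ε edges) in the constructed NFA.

10

Recursing over subexpressions:
Each of the 10 symbol leaves contributes exactly 1 symbol transition.
  z? = 1 symbol transition
  z?y = 2 symbol transitions
  (z?y)* = 2 symbol transitions
  (z?y)*y = 3 symbol transitions
  ((z?y)*y)* = 3 symbol transitions
  y ∪ z = 2 symbol transitions
  (y ∪ z)? = 2 symbol transitions
  (y ∪ z)?z = 3 symbol transitions
  ((y ∪ z)?z)? = 3 symbol transitions
  ((z?y)*y)*((y ∪ z)?z)? = 6 symbol transitions
  y ∪ x = 2 symbol transitions
  (y ∪ x)? = 2 symbol transitions
  zy(y ∪ x)? = 4 symbol transitions
  ((z?y)*y)*((y ∪ z)?z)? ∪ zy(y ∪ x)? = 10 symbol transitions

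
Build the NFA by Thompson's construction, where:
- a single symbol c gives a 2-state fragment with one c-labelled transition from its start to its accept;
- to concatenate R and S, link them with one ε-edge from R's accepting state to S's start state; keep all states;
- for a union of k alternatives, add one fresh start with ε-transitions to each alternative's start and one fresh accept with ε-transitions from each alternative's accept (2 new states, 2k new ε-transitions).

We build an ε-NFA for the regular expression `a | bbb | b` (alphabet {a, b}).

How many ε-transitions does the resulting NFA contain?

Bottom-up over the parse tree:
Each of the 5 symbol leaves contributes 0 ε-transitions.
  bbb — 2 ε-transitions
  a | bbb | b — 8 ε-transitions

8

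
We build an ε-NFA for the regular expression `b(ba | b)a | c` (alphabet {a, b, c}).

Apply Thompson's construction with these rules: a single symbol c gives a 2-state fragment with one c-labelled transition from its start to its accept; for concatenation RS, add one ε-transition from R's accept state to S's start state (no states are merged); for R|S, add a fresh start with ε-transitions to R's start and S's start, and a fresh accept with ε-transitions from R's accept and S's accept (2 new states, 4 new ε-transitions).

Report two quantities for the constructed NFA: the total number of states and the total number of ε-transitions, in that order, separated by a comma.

16, 11

Recursing over subexpressions:
Each of the 6 symbol leaves contributes 2 states and 0 ε-transitions.
  ba → 4 states, 1 ε-transition
  ba | b → 8 states, 5 ε-transitions
  b(ba | b)a → 12 states, 7 ε-transitions
  b(ba | b)a | c → 16 states, 11 ε-transitions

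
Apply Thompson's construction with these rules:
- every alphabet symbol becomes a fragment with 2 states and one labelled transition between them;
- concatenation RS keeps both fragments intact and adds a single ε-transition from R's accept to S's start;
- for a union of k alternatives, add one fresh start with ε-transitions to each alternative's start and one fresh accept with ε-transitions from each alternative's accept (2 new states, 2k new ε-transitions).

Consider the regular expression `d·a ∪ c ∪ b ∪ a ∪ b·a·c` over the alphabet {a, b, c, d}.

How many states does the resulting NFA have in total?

By structural recursion:
Each of the 8 symbol leaves contributes a 2-state fragment.
  d·a = 4 states
  b·a·c = 6 states
  d·a ∪ c ∪ b ∪ a ∪ b·a·c = 18 states

18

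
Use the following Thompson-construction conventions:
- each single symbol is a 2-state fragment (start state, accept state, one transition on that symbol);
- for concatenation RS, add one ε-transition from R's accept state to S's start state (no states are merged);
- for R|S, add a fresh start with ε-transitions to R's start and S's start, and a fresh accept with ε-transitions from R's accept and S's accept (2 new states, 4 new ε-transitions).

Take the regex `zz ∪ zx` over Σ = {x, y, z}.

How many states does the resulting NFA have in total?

10

Per subexpression:
Each of the 4 symbol leaves contributes a 2-state fragment.
  zz = 4 states
  zx = 4 states
  zz ∪ zx = 10 states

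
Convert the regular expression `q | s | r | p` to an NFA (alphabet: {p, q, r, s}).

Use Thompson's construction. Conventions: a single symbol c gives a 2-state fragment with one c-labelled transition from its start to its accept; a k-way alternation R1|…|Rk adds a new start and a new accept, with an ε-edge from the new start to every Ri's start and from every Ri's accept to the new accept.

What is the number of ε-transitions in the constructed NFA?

Per subexpression:
Each of the 4 symbol leaves contributes 0 ε-transitions.
  q | s | r | p → 8 ε-transitions

8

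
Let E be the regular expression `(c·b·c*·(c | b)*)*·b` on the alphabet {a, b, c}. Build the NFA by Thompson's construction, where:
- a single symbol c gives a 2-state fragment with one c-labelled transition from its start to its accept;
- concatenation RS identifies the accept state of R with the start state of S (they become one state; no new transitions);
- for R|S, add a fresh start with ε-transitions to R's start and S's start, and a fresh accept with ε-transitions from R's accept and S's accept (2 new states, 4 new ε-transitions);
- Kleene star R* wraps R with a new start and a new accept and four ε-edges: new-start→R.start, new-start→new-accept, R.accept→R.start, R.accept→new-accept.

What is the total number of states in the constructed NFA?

By structural recursion:
Each of the 6 symbol leaves contributes a 2-state fragment.
  c* = 4 states
  c | b = 6 states
  (c | b)* = 8 states
  c·b·c*·(c | b)* = 13 states
  (c·b·c*·(c | b)*)* = 15 states
  (c·b·c*·(c | b)*)*·b = 16 states

16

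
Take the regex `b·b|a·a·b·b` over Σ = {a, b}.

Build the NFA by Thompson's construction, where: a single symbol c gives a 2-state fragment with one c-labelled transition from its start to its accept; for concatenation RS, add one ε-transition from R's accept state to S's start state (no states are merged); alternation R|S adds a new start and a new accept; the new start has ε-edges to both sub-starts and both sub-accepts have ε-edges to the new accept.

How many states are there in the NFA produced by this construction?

14

Bottom-up over the parse tree:
Each of the 6 symbol leaves contributes a 2-state fragment.
  b·b → 4 states
  a·a·b·b → 8 states
  b·b|a·a·b·b → 14 states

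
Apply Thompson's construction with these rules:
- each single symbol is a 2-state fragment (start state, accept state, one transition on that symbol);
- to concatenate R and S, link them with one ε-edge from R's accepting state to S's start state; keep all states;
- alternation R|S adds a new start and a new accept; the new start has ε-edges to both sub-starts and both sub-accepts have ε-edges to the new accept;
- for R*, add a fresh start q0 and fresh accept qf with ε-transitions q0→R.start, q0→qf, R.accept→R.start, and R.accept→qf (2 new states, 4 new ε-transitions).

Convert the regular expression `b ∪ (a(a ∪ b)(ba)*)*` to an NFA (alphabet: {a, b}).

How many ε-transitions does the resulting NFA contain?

Recursing over subexpressions:
Each of the 6 symbol leaves contributes 0 ε-transitions.
  a ∪ b = 4 ε-transitions
  ba = 1 ε-transition
  (ba)* = 5 ε-transitions
  a(a ∪ b)(ba)* = 11 ε-transitions
  (a(a ∪ b)(ba)*)* = 15 ε-transitions
  b ∪ (a(a ∪ b)(ba)*)* = 19 ε-transitions

19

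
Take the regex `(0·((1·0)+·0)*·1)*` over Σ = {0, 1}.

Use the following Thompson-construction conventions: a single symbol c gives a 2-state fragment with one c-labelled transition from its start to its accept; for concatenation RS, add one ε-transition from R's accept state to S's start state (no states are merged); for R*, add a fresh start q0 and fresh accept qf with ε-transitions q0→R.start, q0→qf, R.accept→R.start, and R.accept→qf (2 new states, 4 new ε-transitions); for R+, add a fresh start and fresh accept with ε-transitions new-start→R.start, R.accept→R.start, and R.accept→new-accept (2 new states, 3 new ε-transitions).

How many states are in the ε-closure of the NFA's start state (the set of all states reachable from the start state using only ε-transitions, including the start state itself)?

3

Compute the ε-closure size of each fragment's start state recursively; a symbol fragment's start has no outgoing ε-edge, so its closure is just itself (size 1).
  1·0 → C equals the left operand's closure size = 1 (its accept is not ε-reachable, so the closure stops there)
  (1·0)+ → C = 1 + 1 = 2 (the body doesn't accept ε, so the new accept is not reached)
  (1·0)+·0 → C equals the left operand's closure size = 2 (its accept is not ε-reachable, so the closure stops there)
  ((1·0)+·0)* → C = 1 (new start) + 2 (body) + 1 (new accept) = 4
  0·((1·0)+·0)*·1 → same as the first factor's closure: C = 1
  (0·((1·0)+·0)*·1)* → new start has ε-edges to the inner start and to the new accept, so C = 2 + 1 = 3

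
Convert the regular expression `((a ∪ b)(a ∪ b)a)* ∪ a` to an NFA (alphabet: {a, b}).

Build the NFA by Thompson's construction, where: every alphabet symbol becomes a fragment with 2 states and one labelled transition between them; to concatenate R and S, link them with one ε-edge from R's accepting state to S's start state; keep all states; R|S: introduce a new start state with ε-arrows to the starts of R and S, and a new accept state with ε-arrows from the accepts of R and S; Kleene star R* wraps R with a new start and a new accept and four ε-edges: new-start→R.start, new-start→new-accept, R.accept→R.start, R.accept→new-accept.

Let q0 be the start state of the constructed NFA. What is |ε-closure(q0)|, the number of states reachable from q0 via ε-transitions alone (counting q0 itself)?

8

Work bottom-up. For each fragment F, track |ε-closure(F.start)| and whether F's accept lies in that closure (i.e. whether F accepts ε). A single-symbol fragment has closure size 1 and does not accept ε.
  a ∪ b : |closure| = 1 + 1 + 1 = 3 (the new accept is not ε-reachable since no branch accepts ε)
  a ∪ b : new start ε-reaches every alternative's start; none of them accept ε, so the new accept is not reached: |closure| = 1 + 1 + 1 = 3
  (a ∪ b)(a ∪ b)a : |closure| equals the left operand's closure size = 3 (its accept is not ε-reachable, so the closure stops there)
  ((a ∪ b)(a ∪ b)a)* : |closure| = 1 (new start) + 3 (body) + 1 (new accept) = 5
  ((a ∪ b)(a ∪ b)a)* ∪ a : |closure| = 1 (new start) + (5 + 1) + 1 (new accept, since some branch ε-reaches its own accept) = 8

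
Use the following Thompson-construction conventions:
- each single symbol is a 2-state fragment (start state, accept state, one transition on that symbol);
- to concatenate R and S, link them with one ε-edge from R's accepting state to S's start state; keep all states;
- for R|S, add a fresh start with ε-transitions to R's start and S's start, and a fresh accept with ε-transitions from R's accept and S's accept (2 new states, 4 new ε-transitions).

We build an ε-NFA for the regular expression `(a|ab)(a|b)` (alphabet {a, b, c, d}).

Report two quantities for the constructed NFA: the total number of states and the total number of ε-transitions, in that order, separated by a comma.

14, 10

Bottom-up over the parse tree:
Each of the 5 symbol leaves contributes 2 states and 0 ε-transitions.
  ab : 4 states, 1 ε-transition
  a|ab : 8 states, 5 ε-transitions
  a|b : 6 states, 4 ε-transitions
  (a|ab)(a|b) : 14 states, 10 ε-transitions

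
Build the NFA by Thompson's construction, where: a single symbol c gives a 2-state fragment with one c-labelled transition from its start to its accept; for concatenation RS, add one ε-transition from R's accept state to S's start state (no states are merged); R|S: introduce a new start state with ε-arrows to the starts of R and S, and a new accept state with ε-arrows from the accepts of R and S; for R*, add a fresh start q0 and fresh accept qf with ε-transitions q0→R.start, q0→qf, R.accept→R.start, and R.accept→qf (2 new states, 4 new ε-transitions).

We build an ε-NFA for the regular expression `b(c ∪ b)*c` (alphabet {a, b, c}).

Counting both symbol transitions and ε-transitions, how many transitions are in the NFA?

Recursing over subexpressions:
Each of the 4 symbol leaves contributes 1 transition (1 symbol, 0 ε).
  c ∪ b → 6 transitions (2 symbol, 4 ε)
  (c ∪ b)* → 10 transitions (2 symbol, 8 ε)
  b(c ∪ b)*c → 14 transitions (4 symbol, 10 ε)

14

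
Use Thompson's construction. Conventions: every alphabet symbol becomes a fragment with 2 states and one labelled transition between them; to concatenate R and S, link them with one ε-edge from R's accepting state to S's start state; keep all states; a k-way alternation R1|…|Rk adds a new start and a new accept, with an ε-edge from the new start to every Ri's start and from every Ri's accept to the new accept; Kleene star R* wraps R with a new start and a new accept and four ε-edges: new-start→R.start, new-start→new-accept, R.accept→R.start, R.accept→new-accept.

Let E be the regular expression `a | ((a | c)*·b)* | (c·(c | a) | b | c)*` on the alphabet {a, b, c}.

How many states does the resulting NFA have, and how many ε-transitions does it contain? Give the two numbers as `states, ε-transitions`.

32, 34

Per subexpression:
Each of the 9 symbol leaves contributes 2 states and 0 ε-transitions.
  a | c — 6 states, 4 ε-transitions
  (a | c)* — 8 states, 8 ε-transitions
  (a | c)*·b — 10 states, 9 ε-transitions
  ((a | c)*·b)* — 12 states, 13 ε-transitions
  c | a — 6 states, 4 ε-transitions
  c·(c | a) — 8 states, 5 ε-transitions
  c·(c | a) | b | c — 14 states, 11 ε-transitions
  (c·(c | a) | b | c)* — 16 states, 15 ε-transitions
  a | ((a | c)*·b)* | (c·(c | a) | b | c)* — 32 states, 34 ε-transitions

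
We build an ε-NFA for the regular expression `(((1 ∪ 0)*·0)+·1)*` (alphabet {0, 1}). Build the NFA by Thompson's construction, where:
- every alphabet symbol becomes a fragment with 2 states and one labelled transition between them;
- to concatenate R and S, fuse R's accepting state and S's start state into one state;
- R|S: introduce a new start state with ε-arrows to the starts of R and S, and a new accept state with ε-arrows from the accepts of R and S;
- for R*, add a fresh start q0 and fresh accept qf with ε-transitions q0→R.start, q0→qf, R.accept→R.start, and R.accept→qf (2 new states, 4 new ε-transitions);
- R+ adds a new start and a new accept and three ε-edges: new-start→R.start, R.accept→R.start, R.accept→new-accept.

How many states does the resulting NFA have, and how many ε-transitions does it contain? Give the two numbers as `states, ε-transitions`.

Per subexpression:
Each of the 4 symbol leaves contributes 2 states and 0 ε-transitions.
  1 ∪ 0 → 6 states, 4 ε-transitions
  (1 ∪ 0)* → 8 states, 8 ε-transitions
  (1 ∪ 0)*·0 → 9 states, 8 ε-transitions
  ((1 ∪ 0)*·0)+ → 11 states, 11 ε-transitions
  ((1 ∪ 0)*·0)+·1 → 12 states, 11 ε-transitions
  (((1 ∪ 0)*·0)+·1)* → 14 states, 15 ε-transitions

14, 15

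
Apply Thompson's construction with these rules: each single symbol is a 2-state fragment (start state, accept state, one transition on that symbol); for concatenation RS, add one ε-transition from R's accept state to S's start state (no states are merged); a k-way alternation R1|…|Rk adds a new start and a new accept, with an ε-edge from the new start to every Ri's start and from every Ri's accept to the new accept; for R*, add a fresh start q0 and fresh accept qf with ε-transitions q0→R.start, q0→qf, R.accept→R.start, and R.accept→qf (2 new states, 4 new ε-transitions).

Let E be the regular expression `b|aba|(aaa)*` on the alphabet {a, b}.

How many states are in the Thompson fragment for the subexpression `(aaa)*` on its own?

8

Fragment for `(aaa)*`:
Each of the 3 symbol leaves contributes a 2-state fragment.
  aaa → 6 states
  (aaa)* → 8 states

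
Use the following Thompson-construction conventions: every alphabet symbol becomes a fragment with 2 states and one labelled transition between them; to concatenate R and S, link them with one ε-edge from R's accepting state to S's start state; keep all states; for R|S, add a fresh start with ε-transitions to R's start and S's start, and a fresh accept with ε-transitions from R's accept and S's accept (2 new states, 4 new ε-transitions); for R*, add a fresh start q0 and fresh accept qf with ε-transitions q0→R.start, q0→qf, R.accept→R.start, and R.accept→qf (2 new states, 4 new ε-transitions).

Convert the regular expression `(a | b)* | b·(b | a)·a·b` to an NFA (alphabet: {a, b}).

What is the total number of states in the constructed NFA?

Per subexpression:
Each of the 7 symbol leaves contributes a 2-state fragment.
  a | b → 6 states
  (a | b)* → 8 states
  b | a → 6 states
  b·(b | a)·a·b → 12 states
  (a | b)* | b·(b | a)·a·b → 22 states

22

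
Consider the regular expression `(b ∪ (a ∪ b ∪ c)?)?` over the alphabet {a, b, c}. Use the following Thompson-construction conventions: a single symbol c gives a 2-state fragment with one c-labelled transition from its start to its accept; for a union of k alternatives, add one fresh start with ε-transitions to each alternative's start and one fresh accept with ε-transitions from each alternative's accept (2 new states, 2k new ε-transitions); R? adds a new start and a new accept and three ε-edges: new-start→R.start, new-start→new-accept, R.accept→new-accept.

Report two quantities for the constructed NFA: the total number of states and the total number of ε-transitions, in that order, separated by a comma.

16, 16

Per subexpression:
Each of the 4 symbol leaves contributes 2 states and 0 ε-transitions.
  a ∪ b ∪ c — 8 states, 6 ε-transitions
  (a ∪ b ∪ c)? — 10 states, 9 ε-transitions
  b ∪ (a ∪ b ∪ c)? — 14 states, 13 ε-transitions
  (b ∪ (a ∪ b ∪ c)?)? — 16 states, 16 ε-transitions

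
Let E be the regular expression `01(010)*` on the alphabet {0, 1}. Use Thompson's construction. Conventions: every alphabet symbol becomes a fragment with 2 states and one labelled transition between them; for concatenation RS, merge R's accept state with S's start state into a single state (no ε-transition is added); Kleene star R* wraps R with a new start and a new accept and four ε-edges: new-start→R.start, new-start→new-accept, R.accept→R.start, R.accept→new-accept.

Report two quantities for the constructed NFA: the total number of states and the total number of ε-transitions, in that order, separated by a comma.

8, 4

Bottom-up over the parse tree:
Each of the 5 symbol leaves contributes 2 states and 0 ε-transitions.
  010 → 4 states, 0 ε-transitions
  (010)* → 6 states, 4 ε-transitions
  01(010)* → 8 states, 4 ε-transitions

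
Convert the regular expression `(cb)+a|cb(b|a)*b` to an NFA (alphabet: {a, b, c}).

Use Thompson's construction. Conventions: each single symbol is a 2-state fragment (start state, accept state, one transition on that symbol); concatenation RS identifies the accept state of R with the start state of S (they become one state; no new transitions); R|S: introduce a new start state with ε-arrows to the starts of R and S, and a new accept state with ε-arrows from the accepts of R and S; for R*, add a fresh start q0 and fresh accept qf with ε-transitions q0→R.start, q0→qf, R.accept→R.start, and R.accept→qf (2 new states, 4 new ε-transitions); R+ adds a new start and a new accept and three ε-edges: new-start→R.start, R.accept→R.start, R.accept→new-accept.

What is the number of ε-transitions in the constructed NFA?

15

Bottom-up over the parse tree:
Each of the 8 symbol leaves contributes 0 ε-transitions.
  cb = 0 ε-transitions
  (cb)+ = 3 ε-transitions
  (cb)+a = 3 ε-transitions
  b|a = 4 ε-transitions
  (b|a)* = 8 ε-transitions
  cb(b|a)*b = 8 ε-transitions
  (cb)+a|cb(b|a)*b = 15 ε-transitions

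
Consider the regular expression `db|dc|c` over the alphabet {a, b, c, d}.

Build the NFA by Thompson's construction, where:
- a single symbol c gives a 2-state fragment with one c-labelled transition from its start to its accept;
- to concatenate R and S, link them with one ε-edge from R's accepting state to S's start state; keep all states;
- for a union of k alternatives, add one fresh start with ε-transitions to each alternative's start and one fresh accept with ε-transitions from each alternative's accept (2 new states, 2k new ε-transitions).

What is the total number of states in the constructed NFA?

12

Building bottom-up:
Each of the 5 symbol leaves contributes a 2-state fragment.
  db → 4 states
  dc → 4 states
  db|dc|c → 12 states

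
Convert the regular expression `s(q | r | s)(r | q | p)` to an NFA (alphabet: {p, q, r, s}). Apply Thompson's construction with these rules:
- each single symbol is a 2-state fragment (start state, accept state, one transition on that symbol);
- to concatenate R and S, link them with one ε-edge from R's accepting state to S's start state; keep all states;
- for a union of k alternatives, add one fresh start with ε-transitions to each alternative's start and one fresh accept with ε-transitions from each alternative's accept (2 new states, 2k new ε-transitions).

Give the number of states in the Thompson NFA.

Building bottom-up:
Each of the 7 symbol leaves contributes a 2-state fragment.
  q | r | s = 8 states
  r | q | p = 8 states
  s(q | r | s)(r | q | p) = 18 states

18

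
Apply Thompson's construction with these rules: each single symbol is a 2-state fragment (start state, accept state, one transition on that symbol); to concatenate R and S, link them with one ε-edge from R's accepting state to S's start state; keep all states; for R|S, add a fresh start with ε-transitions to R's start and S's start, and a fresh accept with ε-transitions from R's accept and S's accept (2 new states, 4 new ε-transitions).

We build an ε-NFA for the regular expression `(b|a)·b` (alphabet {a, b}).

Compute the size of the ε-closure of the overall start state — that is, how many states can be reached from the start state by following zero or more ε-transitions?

3

Work bottom-up. For each fragment F, track |ε-closure(F.start)| and whether F's accept lies in that closure (i.e. whether F accepts ε). A single-symbol fragment has closure size 1 and does not accept ε.
  b|a : |ε-closure| = 1 + 1 + 1 = 3 (the new accept is not ε-reachable since no branch accepts ε)
  (b|a)·b : |ε-closure| equals the left operand's closure size = 3 (its accept is not ε-reachable, so the closure stops there)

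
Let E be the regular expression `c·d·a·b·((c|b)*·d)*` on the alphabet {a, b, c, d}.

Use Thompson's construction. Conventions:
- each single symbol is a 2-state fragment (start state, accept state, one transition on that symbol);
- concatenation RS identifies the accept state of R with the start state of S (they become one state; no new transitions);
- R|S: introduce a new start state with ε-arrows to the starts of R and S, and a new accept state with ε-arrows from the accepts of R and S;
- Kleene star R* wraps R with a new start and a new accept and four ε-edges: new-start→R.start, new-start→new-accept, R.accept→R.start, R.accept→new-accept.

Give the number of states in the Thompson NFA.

15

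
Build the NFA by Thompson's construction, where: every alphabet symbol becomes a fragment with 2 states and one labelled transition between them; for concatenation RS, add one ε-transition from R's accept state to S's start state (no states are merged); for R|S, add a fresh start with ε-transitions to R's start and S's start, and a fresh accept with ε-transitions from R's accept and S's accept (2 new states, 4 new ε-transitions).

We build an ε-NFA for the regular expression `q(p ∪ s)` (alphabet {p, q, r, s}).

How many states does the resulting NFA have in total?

Bottom-up over the parse tree:
Each of the 3 symbol leaves contributes a 2-state fragment.
  p ∪ s = 6 states
  q(p ∪ s) = 8 states

8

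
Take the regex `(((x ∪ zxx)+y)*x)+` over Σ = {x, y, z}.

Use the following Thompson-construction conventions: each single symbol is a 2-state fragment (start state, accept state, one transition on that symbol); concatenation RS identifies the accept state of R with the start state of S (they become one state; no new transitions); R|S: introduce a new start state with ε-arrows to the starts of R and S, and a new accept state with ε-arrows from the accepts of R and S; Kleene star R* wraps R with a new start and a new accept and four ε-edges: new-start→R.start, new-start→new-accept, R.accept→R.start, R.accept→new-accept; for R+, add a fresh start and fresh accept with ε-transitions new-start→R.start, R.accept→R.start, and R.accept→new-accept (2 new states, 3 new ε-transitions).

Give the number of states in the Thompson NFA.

Per subexpression:
Each of the 6 symbol leaves contributes a 2-state fragment.
  zxx → 4 states
  x ∪ zxx → 8 states
  (x ∪ zxx)+ → 10 states
  (x ∪ zxx)+y → 11 states
  ((x ∪ zxx)+y)* → 13 states
  ((x ∪ zxx)+y)*x → 14 states
  (((x ∪ zxx)+y)*x)+ → 16 states

16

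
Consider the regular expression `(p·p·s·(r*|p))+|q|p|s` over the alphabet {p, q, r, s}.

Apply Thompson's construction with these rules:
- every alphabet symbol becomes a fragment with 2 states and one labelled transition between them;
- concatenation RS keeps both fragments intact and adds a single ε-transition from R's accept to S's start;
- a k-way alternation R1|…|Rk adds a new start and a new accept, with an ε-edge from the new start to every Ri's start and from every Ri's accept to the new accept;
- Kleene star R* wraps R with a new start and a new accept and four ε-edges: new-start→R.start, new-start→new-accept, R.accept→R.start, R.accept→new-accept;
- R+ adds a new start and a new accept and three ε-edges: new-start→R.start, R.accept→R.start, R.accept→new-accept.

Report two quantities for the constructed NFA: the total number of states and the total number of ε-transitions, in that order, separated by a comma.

24, 22

By structural recursion:
Each of the 8 symbol leaves contributes 2 states and 0 ε-transitions.
  r* → 4 states, 4 ε-transitions
  r*|p → 8 states, 8 ε-transitions
  p·p·s·(r*|p) → 14 states, 11 ε-transitions
  (p·p·s·(r*|p))+ → 16 states, 14 ε-transitions
  (p·p·s·(r*|p))+|q|p|s → 24 states, 22 ε-transitions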